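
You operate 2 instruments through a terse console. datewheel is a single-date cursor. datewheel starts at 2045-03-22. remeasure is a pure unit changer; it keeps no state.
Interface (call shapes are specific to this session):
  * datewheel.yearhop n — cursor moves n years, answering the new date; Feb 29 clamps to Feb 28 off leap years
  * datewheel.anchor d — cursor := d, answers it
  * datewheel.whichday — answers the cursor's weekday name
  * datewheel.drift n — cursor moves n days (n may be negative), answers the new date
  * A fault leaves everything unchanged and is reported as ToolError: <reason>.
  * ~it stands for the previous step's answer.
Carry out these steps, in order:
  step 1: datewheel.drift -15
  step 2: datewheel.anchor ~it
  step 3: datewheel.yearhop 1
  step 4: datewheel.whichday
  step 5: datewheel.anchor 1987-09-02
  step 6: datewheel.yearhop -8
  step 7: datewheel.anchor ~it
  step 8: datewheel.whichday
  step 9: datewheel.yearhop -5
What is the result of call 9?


Answer: 1974-09-02

Derivation:
>> datewheel.drift(n: -15)
<< 2045-03-07
>> datewheel.anchor(d: ~it)
<< 2045-03-07
>> datewheel.yearhop(n: 1)
<< 2046-03-07
>> datewheel.whichday()
<< Wednesday
>> datewheel.anchor(d: 1987-09-02)
<< 1987-09-02
>> datewheel.yearhop(n: -8)
<< 1979-09-02
>> datewheel.anchor(d: ~it)
<< 1979-09-02
>> datewheel.whichday()
<< Sunday
>> datewheel.yearhop(n: -5)
<< 1974-09-02


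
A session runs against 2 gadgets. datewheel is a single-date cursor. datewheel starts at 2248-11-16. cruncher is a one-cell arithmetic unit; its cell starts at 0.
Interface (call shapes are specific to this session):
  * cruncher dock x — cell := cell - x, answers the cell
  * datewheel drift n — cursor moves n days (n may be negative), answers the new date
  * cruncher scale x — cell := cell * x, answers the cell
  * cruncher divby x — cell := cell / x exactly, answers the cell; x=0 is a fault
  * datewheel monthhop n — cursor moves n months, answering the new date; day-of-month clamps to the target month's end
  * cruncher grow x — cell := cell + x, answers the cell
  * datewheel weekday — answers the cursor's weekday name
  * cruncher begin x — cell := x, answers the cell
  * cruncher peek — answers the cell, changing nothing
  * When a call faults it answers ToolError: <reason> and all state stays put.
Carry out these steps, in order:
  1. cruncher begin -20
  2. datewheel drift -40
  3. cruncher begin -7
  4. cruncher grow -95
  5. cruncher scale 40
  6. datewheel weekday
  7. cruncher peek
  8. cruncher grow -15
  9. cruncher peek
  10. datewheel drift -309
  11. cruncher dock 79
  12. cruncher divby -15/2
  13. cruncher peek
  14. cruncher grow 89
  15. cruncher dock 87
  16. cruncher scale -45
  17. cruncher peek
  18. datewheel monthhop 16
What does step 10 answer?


CALL cruncher begin[x: -20]
RET  -20
CALL datewheel drift[n: -40]
RET  2248-10-07
CALL cruncher begin[x: -7]
RET  -7
CALL cruncher grow[x: -95]
RET  -102
CALL cruncher scale[x: 40]
RET  -4080
CALL datewheel weekday[]
RET  Saturday
CALL cruncher peek[]
RET  -4080
CALL cruncher grow[x: -15]
RET  -4095
CALL cruncher peek[]
RET  -4095
CALL datewheel drift[n: -309]
RET  2247-12-03
CALL cruncher dock[x: 79]
RET  -4174
CALL cruncher divby[x: -15/2]
RET  8348/15
CALL cruncher peek[]
RET  8348/15
CALL cruncher grow[x: 89]
RET  9683/15
CALL cruncher dock[x: 87]
RET  8378/15
CALL cruncher scale[x: -45]
RET  -25134
CALL cruncher peek[]
RET  -25134
CALL datewheel monthhop[n: 16]
RET  2249-04-03

Answer: 2247-12-03


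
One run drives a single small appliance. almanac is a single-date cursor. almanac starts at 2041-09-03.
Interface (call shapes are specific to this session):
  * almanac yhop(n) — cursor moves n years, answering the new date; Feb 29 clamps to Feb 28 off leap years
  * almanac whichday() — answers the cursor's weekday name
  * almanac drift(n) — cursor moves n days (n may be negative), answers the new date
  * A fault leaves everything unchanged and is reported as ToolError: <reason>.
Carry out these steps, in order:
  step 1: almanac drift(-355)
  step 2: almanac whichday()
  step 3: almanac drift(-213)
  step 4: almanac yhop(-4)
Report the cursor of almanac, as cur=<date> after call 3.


Do: almanac drift[n: -355]
See: 2040-09-13
Do: almanac whichday[]
See: Thursday
Do: almanac drift[n: -213]
See: 2040-02-13
Do: almanac yhop[n: -4]
See: 2036-02-13

Answer: cur=2040-02-13


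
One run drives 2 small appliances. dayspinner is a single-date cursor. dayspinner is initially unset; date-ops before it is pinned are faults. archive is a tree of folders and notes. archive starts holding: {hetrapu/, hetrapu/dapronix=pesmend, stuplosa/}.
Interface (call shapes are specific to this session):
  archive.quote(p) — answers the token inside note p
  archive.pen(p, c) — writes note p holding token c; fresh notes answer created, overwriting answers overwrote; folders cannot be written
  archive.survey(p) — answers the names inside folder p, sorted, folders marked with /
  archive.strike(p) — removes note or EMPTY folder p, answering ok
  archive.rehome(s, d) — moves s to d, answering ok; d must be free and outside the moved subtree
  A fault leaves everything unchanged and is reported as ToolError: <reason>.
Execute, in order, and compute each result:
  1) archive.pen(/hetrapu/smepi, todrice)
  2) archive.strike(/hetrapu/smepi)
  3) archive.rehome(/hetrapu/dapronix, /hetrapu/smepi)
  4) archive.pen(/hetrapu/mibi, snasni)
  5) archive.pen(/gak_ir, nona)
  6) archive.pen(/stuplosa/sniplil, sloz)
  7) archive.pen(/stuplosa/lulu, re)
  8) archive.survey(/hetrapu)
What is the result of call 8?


Using archive.pen with p: /hetrapu/smepi, c: todrice, — result: created.
Then archive.strike with p: /hetrapu/smepi, yielding ok.
I run archive.rehome with s: /hetrapu/dapronix, d: /hetrapu/smepi, → ok.
Then archive.pen with p: /hetrapu/mibi, c: snasni, — result: created.
Calling archive.pen with p: /gak_ir, c: nona: created.
Calling archive.pen with p: /stuplosa/sniplil, c: sloz, — result: created.
I try archive.pen with p: /stuplosa/lulu, c: re, giving created.
Calling archive.survey with p: /hetrapu, — result: [mibi, smepi].

Answer: [mibi, smepi]


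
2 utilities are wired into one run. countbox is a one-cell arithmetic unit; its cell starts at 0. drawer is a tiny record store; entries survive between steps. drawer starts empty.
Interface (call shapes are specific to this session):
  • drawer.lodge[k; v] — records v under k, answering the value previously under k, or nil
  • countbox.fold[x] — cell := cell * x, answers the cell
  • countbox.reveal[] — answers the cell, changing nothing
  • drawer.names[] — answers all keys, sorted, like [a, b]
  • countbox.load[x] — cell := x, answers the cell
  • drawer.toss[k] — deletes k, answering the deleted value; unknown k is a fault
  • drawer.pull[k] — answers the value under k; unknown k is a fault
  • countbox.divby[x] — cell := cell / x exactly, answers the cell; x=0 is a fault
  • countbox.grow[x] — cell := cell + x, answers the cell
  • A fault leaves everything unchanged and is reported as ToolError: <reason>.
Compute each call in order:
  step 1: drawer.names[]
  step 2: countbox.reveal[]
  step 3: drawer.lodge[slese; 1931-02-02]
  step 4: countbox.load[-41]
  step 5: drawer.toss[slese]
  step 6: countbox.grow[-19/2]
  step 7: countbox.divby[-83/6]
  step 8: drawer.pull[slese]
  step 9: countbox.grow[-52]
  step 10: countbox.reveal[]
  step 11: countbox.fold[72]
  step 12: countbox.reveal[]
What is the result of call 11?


Answer: -288936/83

Derivation:
Act: drawer.names[]
Obs: []
Act: countbox.reveal[]
Obs: 0
Act: drawer.lodge[k: slese; v: 1931-02-02]
Obs: nil
Act: countbox.load[x: -41]
Obs: -41
Act: drawer.toss[k: slese]
Obs: 1931-02-02
Act: countbox.grow[x: -19/2]
Obs: -101/2
Act: countbox.divby[x: -83/6]
Obs: 303/83
Act: drawer.pull[k: slese]
Obs: ToolError: no such key slese
Act: countbox.grow[x: -52]
Obs: -4013/83
Act: countbox.reveal[]
Obs: -4013/83
Act: countbox.fold[x: 72]
Obs: -288936/83
Act: countbox.reveal[]
Obs: -288936/83


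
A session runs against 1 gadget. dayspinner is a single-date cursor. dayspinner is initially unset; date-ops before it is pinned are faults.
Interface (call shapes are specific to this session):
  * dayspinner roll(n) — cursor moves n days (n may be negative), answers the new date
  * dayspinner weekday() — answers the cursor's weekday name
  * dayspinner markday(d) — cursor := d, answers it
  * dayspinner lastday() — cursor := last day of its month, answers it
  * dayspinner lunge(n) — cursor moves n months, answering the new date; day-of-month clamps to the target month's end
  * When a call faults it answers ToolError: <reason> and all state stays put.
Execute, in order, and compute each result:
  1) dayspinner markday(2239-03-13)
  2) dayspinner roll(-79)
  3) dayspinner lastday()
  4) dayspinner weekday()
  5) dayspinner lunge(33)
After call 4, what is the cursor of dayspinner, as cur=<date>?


Answer: cur=2238-12-31

Derivation:
Step: dayspinner markday[d='2239-03-13']
Result: 2239-03-13
Step: dayspinner roll[n='-79']
Result: 2238-12-24
Step: dayspinner lastday[]
Result: 2238-12-31
Step: dayspinner weekday[]
Result: Monday
Step: dayspinner lunge[n='33']
Result: 2241-09-30


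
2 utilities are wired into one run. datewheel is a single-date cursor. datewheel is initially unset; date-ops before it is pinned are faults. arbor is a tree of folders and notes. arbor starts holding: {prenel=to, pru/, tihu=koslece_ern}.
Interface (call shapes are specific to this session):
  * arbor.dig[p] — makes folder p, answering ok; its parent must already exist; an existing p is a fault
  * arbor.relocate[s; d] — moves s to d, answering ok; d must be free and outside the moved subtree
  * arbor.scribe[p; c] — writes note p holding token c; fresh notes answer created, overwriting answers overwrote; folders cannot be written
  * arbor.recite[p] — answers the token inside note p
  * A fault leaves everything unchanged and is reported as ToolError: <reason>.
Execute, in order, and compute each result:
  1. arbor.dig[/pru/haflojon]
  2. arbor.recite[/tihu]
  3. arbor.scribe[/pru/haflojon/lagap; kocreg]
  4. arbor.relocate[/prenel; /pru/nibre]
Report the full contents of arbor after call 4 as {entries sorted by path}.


Answer: {pru/, pru/haflojon/, pru/haflojon/lagap=kocreg, pru/nibre=to, tihu=koslece_ern}

Derivation:
! dig(p: /pru/haflojon) ~> ok
! recite(p: /tihu) ~> koslece_ern
! scribe(p: /pru/haflojon/lagap, c: kocreg) ~> created
! relocate(s: /prenel, d: /pru/nibre) ~> ok


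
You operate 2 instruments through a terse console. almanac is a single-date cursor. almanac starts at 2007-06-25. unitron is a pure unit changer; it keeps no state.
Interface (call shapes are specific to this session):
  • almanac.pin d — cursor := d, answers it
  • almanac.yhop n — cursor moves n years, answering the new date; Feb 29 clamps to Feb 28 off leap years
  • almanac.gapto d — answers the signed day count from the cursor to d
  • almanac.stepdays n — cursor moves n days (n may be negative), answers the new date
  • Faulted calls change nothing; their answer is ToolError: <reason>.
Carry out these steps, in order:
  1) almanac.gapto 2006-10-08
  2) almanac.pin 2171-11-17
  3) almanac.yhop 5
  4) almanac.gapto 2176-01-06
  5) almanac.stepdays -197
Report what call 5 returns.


Using almanac.gapto using d='2006-10-08': -260.
Next I call almanac.pin using d='2171-11-17', yielding 2171-11-17.
Next I call almanac.yhop using n='5': 2176-11-17.
I invoke almanac.gapto using d='2176-01-06', and see -316.
Next I call almanac.stepdays using n='-197', → 2176-05-04.

Answer: 2176-05-04


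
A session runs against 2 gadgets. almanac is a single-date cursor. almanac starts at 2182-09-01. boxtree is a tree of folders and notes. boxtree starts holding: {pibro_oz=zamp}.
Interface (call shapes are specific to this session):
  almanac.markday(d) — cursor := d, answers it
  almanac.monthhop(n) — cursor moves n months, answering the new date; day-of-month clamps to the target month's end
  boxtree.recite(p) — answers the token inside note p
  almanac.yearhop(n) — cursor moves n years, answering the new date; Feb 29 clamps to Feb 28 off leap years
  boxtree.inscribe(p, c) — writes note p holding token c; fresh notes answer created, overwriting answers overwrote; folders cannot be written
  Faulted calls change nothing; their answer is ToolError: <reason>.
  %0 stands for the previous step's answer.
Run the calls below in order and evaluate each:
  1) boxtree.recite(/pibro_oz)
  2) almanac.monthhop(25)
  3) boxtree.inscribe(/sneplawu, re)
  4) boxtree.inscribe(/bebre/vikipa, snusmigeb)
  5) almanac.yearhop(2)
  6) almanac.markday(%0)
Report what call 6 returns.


Answer: 2186-10-01

Derivation:
==> boxtree.recite(/pibro_oz)
<== zamp
==> almanac.monthhop(25)
<== 2184-10-01
==> boxtree.inscribe(/sneplawu, re)
<== created
==> boxtree.inscribe(/bebre/vikipa, snusmigeb)
<== ToolError: no parent
==> almanac.yearhop(2)
<== 2186-10-01
==> almanac.markday(%0)
<== 2186-10-01


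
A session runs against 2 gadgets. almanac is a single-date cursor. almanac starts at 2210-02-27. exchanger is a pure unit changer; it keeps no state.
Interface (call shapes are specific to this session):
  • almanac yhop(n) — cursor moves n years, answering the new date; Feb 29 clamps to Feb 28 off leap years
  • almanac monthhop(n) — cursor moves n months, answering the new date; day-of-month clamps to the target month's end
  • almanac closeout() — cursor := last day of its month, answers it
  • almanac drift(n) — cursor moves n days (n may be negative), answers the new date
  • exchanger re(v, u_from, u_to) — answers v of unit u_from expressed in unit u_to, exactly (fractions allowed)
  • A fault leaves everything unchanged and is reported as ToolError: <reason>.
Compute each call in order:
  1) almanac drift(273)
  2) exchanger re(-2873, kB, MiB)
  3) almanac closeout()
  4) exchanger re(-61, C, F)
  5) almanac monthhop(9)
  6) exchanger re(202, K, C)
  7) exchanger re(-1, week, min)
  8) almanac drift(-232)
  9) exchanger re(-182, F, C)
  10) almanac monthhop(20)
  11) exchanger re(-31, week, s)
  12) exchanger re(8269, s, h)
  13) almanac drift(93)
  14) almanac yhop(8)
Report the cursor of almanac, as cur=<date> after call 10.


==> almanac drift(n='273')
<== 2210-11-27
==> exchanger re(v='-2873', u_from='kB', u_to='MiB')
<== -359125/131072
==> almanac closeout()
<== 2210-11-30
==> exchanger re(v='-61', u_from='C', u_to='F')
<== -389/5
==> almanac monthhop(n='9')
<== 2211-08-30
==> exchanger re(v='202', u_from='K', u_to='C')
<== -1423/20
==> exchanger re(v='-1', u_from='week', u_to='min')
<== -10080
==> almanac drift(n='-232')
<== 2211-01-10
==> exchanger re(v='-182', u_from='F', u_to='C')
<== -1070/9
==> almanac monthhop(n='20')
<== 2212-09-10
==> exchanger re(v='-31', u_from='week', u_to='s')
<== -18748800
==> exchanger re(v='8269', u_from='s', u_to='h')
<== 8269/3600
==> almanac drift(n='93')
<== 2212-12-12
==> almanac yhop(n='8')
<== 2220-12-12

Answer: cur=2212-09-10


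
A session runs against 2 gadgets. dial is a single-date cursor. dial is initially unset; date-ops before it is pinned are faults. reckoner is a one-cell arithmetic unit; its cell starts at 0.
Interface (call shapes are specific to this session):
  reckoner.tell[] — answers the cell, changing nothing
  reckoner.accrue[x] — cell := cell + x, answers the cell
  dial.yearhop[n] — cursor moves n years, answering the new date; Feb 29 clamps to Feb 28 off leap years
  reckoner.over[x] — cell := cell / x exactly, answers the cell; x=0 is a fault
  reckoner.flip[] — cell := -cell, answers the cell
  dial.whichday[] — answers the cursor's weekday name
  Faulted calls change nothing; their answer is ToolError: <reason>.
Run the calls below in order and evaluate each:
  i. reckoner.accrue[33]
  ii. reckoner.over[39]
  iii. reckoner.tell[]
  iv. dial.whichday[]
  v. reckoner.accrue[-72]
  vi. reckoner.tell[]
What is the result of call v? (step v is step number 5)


> reckoner.accrue x=33
  33
> reckoner.over x=39
  11/13
> reckoner.tell
  11/13
> dial.whichday
  ToolError: no date set
> reckoner.accrue x=-72
  -925/13
> reckoner.tell
  -925/13

Answer: -925/13


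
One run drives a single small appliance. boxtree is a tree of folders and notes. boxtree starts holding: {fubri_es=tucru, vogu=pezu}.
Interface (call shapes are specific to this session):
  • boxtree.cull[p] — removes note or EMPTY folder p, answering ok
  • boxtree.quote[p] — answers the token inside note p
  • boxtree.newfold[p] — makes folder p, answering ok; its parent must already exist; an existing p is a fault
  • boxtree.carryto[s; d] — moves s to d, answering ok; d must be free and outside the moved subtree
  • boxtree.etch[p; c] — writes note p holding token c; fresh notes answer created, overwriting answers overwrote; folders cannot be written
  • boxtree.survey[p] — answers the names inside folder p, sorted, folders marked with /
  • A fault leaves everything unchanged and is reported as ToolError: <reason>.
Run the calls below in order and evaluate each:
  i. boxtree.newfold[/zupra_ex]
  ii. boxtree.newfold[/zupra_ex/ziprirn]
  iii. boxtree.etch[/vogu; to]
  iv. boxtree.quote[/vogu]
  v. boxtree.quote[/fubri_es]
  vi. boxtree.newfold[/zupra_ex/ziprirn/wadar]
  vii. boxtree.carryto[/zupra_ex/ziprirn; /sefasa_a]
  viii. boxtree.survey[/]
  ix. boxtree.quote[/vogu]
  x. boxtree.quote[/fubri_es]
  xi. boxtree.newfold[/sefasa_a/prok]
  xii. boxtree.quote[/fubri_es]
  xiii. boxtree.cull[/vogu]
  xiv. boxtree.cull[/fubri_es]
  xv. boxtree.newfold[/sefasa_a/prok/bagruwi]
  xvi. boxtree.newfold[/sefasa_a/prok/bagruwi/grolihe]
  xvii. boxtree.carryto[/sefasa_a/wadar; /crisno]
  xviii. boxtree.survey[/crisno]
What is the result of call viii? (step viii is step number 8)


% newfold(p=/zupra_ex) ~> ok
% newfold(p=/zupra_ex/ziprirn) ~> ok
% etch(p=/vogu, c=to) ~> overwrote
% quote(p=/vogu) ~> to
% quote(p=/fubri_es) ~> tucru
% newfold(p=/zupra_ex/ziprirn/wadar) ~> ok
% carryto(s=/zupra_ex/ziprirn, d=/sefasa_a) ~> ok
% survey(p=/) ~> [fubri_es, sefasa_a/, vogu, zupra_ex/]
% quote(p=/vogu) ~> to
% quote(p=/fubri_es) ~> tucru
% newfold(p=/sefasa_a/prok) ~> ok
% quote(p=/fubri_es) ~> tucru
% cull(p=/vogu) ~> ok
% cull(p=/fubri_es) ~> ok
% newfold(p=/sefasa_a/prok/bagruwi) ~> ok
% newfold(p=/sefasa_a/prok/bagruwi/grolihe) ~> ok
% carryto(s=/sefasa_a/wadar, d=/crisno) ~> ok
% survey(p=/crisno) ~> []

Answer: [fubri_es, sefasa_a/, vogu, zupra_ex/]


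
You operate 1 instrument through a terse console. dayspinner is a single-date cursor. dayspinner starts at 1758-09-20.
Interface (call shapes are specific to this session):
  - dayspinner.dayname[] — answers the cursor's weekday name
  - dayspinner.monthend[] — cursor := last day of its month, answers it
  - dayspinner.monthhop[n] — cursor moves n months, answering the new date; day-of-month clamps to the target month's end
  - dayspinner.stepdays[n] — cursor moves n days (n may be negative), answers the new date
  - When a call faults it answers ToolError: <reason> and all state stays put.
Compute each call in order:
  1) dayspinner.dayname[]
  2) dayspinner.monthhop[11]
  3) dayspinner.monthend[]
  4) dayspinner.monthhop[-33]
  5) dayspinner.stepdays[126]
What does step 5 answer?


Now I run dayspinner.dayname(), → Wednesday.
Now I run dayspinner.monthhop with n→11, giving 1759-08-20.
Invoking dayspinner.monthend, → 1759-08-31.
I run dayspinner.monthhop with n→-33, and get 1756-11-30.
Now I run dayspinner.stepdays with n→126, and see 1757-04-05.

Answer: 1757-04-05


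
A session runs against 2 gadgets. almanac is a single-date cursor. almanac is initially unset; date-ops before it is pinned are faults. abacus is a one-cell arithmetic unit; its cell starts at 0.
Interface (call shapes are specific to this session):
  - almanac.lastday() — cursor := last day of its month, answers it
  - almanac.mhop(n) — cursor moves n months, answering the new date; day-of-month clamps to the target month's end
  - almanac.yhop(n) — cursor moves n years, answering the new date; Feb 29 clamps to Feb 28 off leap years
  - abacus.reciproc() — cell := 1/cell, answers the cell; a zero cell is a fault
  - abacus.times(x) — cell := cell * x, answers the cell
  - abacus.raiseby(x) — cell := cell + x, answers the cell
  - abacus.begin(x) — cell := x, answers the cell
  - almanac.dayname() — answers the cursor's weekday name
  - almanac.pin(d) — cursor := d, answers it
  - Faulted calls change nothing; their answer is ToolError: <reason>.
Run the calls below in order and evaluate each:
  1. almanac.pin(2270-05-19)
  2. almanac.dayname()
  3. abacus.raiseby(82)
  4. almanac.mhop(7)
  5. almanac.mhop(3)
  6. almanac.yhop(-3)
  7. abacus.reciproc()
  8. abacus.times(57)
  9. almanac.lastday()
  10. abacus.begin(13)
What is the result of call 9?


Answer: 2268-03-31

Derivation:
[in] almanac.pin d→2270-05-19
= 2270-05-19
[in] almanac.dayname
= Thursday
[in] abacus.raiseby x→82
= 82
[in] almanac.mhop n→7
= 2270-12-19
[in] almanac.mhop n→3
= 2271-03-19
[in] almanac.yhop n→-3
= 2268-03-19
[in] abacus.reciproc
= 1/82
[in] abacus.times x→57
= 57/82
[in] almanac.lastday
= 2268-03-31
[in] abacus.begin x→13
= 13


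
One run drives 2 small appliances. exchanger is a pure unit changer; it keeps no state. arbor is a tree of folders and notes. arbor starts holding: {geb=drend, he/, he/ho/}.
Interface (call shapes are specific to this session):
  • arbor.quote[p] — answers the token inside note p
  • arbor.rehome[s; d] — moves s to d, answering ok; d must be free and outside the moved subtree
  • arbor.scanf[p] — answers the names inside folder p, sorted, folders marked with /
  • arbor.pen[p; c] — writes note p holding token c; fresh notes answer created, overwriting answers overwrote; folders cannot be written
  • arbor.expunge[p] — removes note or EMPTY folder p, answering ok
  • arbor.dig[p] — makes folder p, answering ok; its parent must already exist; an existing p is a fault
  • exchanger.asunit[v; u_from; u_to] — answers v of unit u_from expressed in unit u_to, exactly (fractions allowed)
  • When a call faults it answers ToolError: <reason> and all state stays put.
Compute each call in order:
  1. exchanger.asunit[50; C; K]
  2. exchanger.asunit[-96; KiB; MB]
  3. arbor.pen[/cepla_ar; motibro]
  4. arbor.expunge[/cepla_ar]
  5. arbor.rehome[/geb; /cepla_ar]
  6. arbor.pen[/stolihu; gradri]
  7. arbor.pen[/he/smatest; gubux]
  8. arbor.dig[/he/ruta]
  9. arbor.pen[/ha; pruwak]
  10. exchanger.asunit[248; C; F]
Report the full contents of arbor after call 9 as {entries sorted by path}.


-> asunit(v=50, u_from=C, u_to=K)
<- 6463/20
-> asunit(v=-96, u_from=KiB, u_to=MB)
<- -1536/15625
-> pen(p=/cepla_ar, c=motibro)
<- created
-> expunge(p=/cepla_ar)
<- ok
-> rehome(s=/geb, d=/cepla_ar)
<- ok
-> pen(p=/stolihu, c=gradri)
<- created
-> pen(p=/he/smatest, c=gubux)
<- created
-> dig(p=/he/ruta)
<- ok
-> pen(p=/ha, c=pruwak)
<- created
-> asunit(v=248, u_from=C, u_to=F)
<- 2392/5

Answer: {cepla_ar=drend, ha=pruwak, he/, he/ho/, he/ruta/, he/smatest=gubux, stolihu=gradri}


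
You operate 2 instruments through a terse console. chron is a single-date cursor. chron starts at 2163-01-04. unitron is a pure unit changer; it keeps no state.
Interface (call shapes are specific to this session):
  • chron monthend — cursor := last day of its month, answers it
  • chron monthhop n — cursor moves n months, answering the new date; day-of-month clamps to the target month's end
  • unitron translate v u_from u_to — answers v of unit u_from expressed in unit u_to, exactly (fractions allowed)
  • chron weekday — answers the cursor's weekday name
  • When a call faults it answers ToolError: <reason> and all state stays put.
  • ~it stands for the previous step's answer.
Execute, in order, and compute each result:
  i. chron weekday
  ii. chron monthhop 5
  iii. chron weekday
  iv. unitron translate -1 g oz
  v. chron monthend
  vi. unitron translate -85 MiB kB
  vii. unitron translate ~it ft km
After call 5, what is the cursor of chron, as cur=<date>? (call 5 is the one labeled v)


Step: chron weekday[]
Result: Tuesday
Step: chron monthhop[n→5]
Result: 2163-06-04
Step: chron weekday[]
Result: Saturday
Step: unitron translate[v→-1; u_from→g; u_to→oz]
Result: -1600000/45359237
Step: chron monthend[]
Result: 2163-06-30
Step: unitron translate[v→-85; u_from→MiB; u_to→kB]
Result: -2228224/25
Step: unitron translate[v→~it; u_from→ft; u_to→km]
Result: -53059584/1953125

Answer: cur=2163-06-30


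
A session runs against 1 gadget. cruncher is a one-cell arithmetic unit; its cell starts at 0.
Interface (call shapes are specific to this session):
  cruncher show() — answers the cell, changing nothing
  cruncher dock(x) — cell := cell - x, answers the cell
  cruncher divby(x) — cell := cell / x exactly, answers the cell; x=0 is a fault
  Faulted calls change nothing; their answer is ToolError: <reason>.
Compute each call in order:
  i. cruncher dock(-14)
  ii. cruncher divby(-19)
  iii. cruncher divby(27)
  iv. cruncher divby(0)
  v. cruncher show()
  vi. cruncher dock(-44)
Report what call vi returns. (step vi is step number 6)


Next I call cruncher dock using x: -14, giving 14.
Then cruncher divby using x: -19, → -14/19.
Using cruncher divby using x: 27, and observe -14/513.
Next I call cruncher divby using x: 0, giving ToolError: division by zero.
Calling cruncher show, and observe -14/513.
Then cruncher dock using x: -44, yielding 22558/513.

Answer: 22558/513


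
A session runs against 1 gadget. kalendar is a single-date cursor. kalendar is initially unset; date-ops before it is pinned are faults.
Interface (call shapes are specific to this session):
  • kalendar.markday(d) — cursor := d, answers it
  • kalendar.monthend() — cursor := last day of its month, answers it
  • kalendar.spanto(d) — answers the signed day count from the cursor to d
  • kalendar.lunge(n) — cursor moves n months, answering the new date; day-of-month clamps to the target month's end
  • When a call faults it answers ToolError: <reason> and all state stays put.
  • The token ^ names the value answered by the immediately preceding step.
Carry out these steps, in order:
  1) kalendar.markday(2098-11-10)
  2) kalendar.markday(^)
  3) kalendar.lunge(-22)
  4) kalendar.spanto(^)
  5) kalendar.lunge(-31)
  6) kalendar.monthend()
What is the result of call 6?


Answer: 2094-06-30

Derivation:
CALL kalendar.markday[d='2098-11-10']
RET  2098-11-10
CALL kalendar.markday[d='^']
RET  2098-11-10
CALL kalendar.lunge[n='-22']
RET  2097-01-10
CALL kalendar.spanto[d='^']
RET  0
CALL kalendar.lunge[n='-31']
RET  2094-06-10
CALL kalendar.monthend[]
RET  2094-06-30


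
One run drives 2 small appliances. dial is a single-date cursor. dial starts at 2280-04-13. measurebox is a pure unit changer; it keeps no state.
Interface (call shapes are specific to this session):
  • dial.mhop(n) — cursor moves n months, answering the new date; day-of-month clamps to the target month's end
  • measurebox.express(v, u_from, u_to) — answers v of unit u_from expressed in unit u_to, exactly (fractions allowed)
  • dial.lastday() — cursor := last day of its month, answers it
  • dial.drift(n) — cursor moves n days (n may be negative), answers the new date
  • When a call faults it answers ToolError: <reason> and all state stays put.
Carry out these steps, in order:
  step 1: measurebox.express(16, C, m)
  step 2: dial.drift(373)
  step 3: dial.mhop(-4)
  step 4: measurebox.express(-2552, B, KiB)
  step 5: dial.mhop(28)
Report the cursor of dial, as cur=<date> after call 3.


CALL measurebox.express[v: 16; u_from: C; u_to: m]
RET  ToolError: incompatible units
CALL dial.drift[n: 373]
RET  2281-04-21
CALL dial.mhop[n: -4]
RET  2280-12-21
CALL measurebox.express[v: -2552; u_from: B; u_to: KiB]
RET  -319/128
CALL dial.mhop[n: 28]
RET  2283-04-21

Answer: cur=2280-12-21


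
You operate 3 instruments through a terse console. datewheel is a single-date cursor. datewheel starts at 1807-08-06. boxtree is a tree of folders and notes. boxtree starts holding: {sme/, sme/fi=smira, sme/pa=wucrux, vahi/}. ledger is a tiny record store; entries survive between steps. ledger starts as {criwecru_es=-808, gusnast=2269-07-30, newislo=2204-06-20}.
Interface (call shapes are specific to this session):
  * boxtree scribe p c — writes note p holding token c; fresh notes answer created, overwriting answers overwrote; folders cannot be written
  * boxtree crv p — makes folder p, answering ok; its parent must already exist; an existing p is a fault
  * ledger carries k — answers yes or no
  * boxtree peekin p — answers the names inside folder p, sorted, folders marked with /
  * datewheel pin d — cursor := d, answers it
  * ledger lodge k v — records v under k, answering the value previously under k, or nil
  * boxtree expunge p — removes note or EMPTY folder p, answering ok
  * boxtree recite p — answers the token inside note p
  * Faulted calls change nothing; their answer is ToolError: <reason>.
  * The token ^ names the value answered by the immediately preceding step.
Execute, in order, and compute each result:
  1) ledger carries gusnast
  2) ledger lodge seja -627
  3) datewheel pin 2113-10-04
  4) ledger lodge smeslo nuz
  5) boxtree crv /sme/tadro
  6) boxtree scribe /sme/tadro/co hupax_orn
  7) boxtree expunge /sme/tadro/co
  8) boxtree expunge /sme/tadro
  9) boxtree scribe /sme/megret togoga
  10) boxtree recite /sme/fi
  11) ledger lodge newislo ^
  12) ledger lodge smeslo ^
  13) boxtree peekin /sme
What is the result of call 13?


I invoke ledger carries passing k='gusnast', yielding yes.
Then ledger lodge passing k='seja', v='-627', — result: nil.
I invoke datewheel pin passing d='2113-10-04', and observe 2113-10-04.
I try ledger lodge passing k='smeslo', v='nuz', — result: nil.
Now I run boxtree crv passing p='/sme/tadro', giving ok.
Then boxtree scribe passing p='/sme/tadro/co', c='hupax_orn', and observe created.
Next I call boxtree expunge passing p='/sme/tadro/co', and observe ok.
Calling boxtree expunge passing p='/sme/tadro', yielding ok.
Invoking boxtree scribe passing p='/sme/megret', c='togoga', and get created.
Next I call boxtree recite passing p='/sme/fi', — result: smira.
I invoke ledger lodge passing k='newislo', v='^', yielding 2204-06-20.
I try ledger lodge passing k='smeslo', v='^', and see nuz.
I use boxtree peekin passing p='/sme', which returns [fi, megret, pa].

Answer: [fi, megret, pa]


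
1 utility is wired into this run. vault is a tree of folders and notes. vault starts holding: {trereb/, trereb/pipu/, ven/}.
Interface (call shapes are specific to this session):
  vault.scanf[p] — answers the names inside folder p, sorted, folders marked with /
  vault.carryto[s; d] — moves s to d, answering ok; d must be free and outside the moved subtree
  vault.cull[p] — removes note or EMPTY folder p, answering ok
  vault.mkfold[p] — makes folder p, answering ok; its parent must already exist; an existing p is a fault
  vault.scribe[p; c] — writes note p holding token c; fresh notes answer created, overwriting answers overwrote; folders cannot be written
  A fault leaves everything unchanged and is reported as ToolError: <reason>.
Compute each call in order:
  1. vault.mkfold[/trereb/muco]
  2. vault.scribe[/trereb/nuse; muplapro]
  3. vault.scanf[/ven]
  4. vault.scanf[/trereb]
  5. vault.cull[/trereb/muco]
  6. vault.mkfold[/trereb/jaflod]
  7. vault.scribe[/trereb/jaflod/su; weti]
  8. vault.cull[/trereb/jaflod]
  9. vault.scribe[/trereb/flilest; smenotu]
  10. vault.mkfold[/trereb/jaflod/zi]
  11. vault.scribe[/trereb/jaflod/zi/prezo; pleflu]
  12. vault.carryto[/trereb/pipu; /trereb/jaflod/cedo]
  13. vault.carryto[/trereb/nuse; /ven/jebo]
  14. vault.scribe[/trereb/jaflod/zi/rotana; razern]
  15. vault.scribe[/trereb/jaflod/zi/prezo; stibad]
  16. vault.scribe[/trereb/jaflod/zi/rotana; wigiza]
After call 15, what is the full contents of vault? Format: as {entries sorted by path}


Answer: {trereb/, trereb/flilest=smenotu, trereb/jaflod/, trereb/jaflod/cedo/, trereb/jaflod/su=weti, trereb/jaflod/zi/, trereb/jaflod/zi/prezo=stibad, trereb/jaflod/zi/rotana=razern, ven/, ven/jebo=muplapro}

Derivation:
>>> vault.mkfold p: /trereb/muco
:: ok
>>> vault.scribe p: /trereb/nuse c: muplapro
:: created
>>> vault.scanf p: /ven
:: []
>>> vault.scanf p: /trereb
:: [muco/, nuse, pipu/]
>>> vault.cull p: /trereb/muco
:: ok
>>> vault.mkfold p: /trereb/jaflod
:: ok
>>> vault.scribe p: /trereb/jaflod/su c: weti
:: created
>>> vault.cull p: /trereb/jaflod
:: ToolError: not empty
>>> vault.scribe p: /trereb/flilest c: smenotu
:: created
>>> vault.mkfold p: /trereb/jaflod/zi
:: ok
>>> vault.scribe p: /trereb/jaflod/zi/prezo c: pleflu
:: created
>>> vault.carryto s: /trereb/pipu d: /trereb/jaflod/cedo
:: ok
>>> vault.carryto s: /trereb/nuse d: /ven/jebo
:: ok
>>> vault.scribe p: /trereb/jaflod/zi/rotana c: razern
:: created
>>> vault.scribe p: /trereb/jaflod/zi/prezo c: stibad
:: overwrote
>>> vault.scribe p: /trereb/jaflod/zi/rotana c: wigiza
:: overwrote


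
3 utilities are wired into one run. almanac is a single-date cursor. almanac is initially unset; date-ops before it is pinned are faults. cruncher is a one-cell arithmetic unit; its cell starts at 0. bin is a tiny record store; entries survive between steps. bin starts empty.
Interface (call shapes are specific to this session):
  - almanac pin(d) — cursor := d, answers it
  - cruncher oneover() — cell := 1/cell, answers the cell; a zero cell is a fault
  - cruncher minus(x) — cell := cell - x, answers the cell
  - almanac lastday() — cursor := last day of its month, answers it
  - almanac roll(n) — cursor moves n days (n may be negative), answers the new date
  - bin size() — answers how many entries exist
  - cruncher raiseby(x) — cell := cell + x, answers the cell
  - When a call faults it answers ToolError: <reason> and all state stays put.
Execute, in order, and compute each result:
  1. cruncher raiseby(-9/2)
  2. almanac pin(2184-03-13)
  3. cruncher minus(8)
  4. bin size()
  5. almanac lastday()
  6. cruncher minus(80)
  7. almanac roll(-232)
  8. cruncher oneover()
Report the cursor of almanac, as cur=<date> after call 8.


Answer: cur=2183-08-12

Derivation:
$ cruncher raiseby x→-9/2
  -9/2
$ almanac pin d→2184-03-13
  2184-03-13
$ cruncher minus x→8
  -25/2
$ bin size
  0
$ almanac lastday
  2184-03-31
$ cruncher minus x→80
  -185/2
$ almanac roll n→-232
  2183-08-12
$ cruncher oneover
  -2/185


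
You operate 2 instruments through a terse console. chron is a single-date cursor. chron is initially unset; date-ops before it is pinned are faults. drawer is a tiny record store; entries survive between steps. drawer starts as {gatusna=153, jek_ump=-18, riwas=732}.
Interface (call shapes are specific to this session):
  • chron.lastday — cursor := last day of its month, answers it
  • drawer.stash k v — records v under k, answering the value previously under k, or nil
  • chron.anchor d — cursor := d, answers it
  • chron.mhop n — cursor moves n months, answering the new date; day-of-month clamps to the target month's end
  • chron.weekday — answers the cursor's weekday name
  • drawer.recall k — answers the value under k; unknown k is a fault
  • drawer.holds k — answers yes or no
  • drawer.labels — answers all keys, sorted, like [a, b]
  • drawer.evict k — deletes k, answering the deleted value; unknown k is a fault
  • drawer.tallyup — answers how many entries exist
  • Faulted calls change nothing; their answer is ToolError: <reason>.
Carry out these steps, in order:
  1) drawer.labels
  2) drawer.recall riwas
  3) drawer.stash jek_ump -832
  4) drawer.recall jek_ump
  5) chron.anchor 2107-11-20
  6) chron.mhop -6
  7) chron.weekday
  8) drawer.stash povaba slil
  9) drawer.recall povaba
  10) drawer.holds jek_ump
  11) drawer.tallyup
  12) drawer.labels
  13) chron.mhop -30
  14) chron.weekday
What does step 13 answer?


Answer: 2104-11-20

Derivation:
~$ drawer.labels
= [gatusna, jek_ump, riwas]
~$ drawer.recall riwas
= 732
~$ drawer.stash jek_ump -832
= -18
~$ drawer.recall jek_ump
= -832
~$ chron.anchor 2107-11-20
= 2107-11-20
~$ chron.mhop -6
= 2107-05-20
~$ chron.weekday
= Friday
~$ drawer.stash povaba slil
= nil
~$ drawer.recall povaba
= slil
~$ drawer.holds jek_ump
= yes
~$ drawer.tallyup
= 4
~$ drawer.labels
= [gatusna, jek_ump, povaba, riwas]
~$ chron.mhop -30
= 2104-11-20
~$ chron.weekday
= Thursday


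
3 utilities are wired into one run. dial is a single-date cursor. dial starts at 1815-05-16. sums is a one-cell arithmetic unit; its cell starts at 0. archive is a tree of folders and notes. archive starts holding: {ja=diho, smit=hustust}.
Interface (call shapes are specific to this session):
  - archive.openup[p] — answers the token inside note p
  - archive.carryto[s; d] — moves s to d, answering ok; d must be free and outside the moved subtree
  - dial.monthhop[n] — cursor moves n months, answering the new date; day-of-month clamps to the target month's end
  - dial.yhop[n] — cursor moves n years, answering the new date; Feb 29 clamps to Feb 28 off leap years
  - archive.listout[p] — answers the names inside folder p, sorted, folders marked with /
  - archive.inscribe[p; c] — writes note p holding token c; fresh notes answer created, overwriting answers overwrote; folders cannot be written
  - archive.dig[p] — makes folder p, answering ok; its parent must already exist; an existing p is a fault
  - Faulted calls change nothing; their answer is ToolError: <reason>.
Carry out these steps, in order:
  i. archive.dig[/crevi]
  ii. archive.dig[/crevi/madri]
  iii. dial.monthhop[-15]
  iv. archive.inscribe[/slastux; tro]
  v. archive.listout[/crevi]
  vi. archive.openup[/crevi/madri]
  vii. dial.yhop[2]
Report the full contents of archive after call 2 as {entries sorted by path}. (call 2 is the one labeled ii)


Answer: {crevi/, crevi/madri/, ja=diho, smit=hustust}

Derivation:
% 1. archive.dig(p=/crevi) => ok
% 2. archive.dig(p=/crevi/madri) => ok
% 3. dial.monthhop(n=-15) => 1814-02-16
% 4. archive.inscribe(p=/slastux, c=tro) => created
% 5. archive.listout(p=/crevi) => [madri/]
% 6. archive.openup(p=/crevi/madri) => ToolError: is a directory
% 7. dial.yhop(n=2) => 1816-02-16


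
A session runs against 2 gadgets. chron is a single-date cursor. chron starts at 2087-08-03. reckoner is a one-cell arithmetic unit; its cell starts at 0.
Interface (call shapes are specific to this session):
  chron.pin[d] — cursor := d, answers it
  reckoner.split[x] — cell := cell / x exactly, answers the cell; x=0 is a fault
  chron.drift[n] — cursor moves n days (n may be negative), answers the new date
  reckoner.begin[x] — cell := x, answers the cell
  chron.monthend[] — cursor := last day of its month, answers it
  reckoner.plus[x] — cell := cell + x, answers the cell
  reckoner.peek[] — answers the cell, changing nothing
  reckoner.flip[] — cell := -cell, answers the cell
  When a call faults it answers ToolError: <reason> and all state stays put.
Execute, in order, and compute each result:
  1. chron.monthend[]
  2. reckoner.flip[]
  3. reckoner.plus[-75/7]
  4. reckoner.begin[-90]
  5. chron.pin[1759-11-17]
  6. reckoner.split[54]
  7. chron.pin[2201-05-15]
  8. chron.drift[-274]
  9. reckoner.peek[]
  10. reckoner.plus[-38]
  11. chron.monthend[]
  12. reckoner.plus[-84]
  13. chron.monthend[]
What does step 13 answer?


Answer: 2200-08-31

Derivation:
I use monthend(), and see 2087-08-31.
Calling flip(), yielding 0.
Using plus(x: -75/7), which returns -75/7.
I run begin(x: -90), and get -90.
I invoke pin(d: 1759-11-17), and see 1759-11-17.
I call split(x: 54), → -5/3.
Next I call pin(d: 2201-05-15), which returns 2201-05-15.
Next I call drift(n: -274), which returns 2200-08-14.
I use peek(), which returns -5/3.
Then plus(x: -38), and see -119/3.
Then monthend, and get 2200-08-31.
Calling plus(x: -84), — result: -371/3.
Then monthend, giving 2200-08-31.


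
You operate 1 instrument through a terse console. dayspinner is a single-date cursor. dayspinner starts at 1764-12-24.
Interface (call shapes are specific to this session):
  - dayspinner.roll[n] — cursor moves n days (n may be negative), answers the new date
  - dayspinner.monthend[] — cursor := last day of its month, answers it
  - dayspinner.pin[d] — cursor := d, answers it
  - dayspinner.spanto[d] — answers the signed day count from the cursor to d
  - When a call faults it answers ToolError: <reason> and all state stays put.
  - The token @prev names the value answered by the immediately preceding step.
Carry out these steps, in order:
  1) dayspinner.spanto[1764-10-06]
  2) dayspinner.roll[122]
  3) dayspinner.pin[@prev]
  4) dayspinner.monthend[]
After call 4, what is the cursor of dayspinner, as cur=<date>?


I try dayspinner.spanto with d=1764-10-06, → -79.
Calling dayspinner.roll with n=122, and see 1765-04-25.
Calling dayspinner.pin with d=@prev, and observe 1765-04-25.
I run dayspinner.monthend, and get 1765-04-30.

Answer: cur=1765-04-30
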